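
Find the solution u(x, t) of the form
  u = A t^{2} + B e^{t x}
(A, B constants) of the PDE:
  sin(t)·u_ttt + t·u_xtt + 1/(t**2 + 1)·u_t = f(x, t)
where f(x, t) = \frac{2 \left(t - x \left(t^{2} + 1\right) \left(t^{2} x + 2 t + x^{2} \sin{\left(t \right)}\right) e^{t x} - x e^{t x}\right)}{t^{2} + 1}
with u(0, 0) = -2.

Substitute the ansatz u = A t^{2} + B e^{t x} into the left-hand side.
Derivatives of the ansatz:
  u_ttt = B x^{3} e^{t x}
  u_xtt = B t x^{2} e^{t x} + 2 B x e^{t x}
  u_t = 2 A t + B x e^{t x}
Term by term:
  sin(t)·u_ttt = B x^{3} e^{t x} \sin{\left(t \right)}
  t·u_xtt = B t^{2} x^{2} e^{t x} + 2 B t x e^{t x}
  1/(t**2 + 1)·u_t = \frac{2 A t}{t^{2} + 1} + \frac{B x e^{t x}}{t^{2} + 1}
So the left-hand side equals
  \frac{2 A t}{t^{2} + 1} + B t^{2} x^{2} e^{t x} + 2 B t x e^{t x} + B x^{3} e^{t x} \sin{\left(t \right)} + \frac{B x e^{t x}}{t^{2} + 1}
This must equal f(x, t) identically; expanded, f = - 2 t^{2} x^{2} e^{t x} - 4 t x e^{t x} + \frac{2 t}{t^{2} + 1} - 2 x^{3} e^{t x} \sin{\left(t \right)} - \frac{2 x e^{t x}}{t^{2} + 1}.
Matching coefficients of the independent functions:
  [\frac{t}{t^{2} + 1}]:  2 A = 2
  [t x e^{t x}]:  2 B = -4
  [t^{2} x^{2} e^{t x}, \frac{x e^{t x}}{t^{2} + 1}, x^{3} e^{t x} \sin{\left(t \right)}]:  B = -2
Solving: A = 1, B = -2.
Check against the point condition:
  u(0, 0) = -2  ⟹  B = -2  ✓
Hence u(x, t) = t^{2} - 2 e^{t x}.

Answer: u(x, t) = t^{2} - 2 e^{t x}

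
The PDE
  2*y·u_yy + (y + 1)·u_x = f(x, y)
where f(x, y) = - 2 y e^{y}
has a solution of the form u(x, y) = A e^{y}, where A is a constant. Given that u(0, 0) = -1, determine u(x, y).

Answer: u(x, y) = - e^{y}

Derivation:
Substitute the ansatz u = A e^{y} into the left-hand side.
Derivatives of the ansatz:
  u_yy = A e^{y}
  u_x = 0
Term by term:
  2*y·u_yy = 2 A y e^{y}
  (y + 1)·u_x = 0
So the left-hand side equals
  2 A y e^{y}
This must equal f(x, y) = - 2 y e^{y} identically.
Matching coefficients of the independent functions:
  [y e^{y}]:  2 A = -2
Solving: A = -1.
Check against the point condition:
  u(0, 0) = -1  ⟹  A = -1  ✓
Hence u(x, y) = - e^{y}.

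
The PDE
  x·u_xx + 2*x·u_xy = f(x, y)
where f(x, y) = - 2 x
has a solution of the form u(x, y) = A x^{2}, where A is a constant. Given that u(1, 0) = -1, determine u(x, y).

Substitute the ansatz u = A x^{2} into the left-hand side.
Derivatives of the ansatz:
  u_xx = 2 A
  u_xy = 0
Term by term:
  x·u_xx = 2 A x
  2*x·u_xy = 0
So the left-hand side equals
  2 A x
This must equal f(x, y) = - 2 x identically.
Matching coefficients of the independent functions:
  [x]:  2 A = -2
Solving: A = -1.
Check against the point condition:
  u(1, 0) = -1  ⟹  A = -1  ✓
Hence u(x, y) = - x^{2}.

Answer: u(x, y) = - x^{2}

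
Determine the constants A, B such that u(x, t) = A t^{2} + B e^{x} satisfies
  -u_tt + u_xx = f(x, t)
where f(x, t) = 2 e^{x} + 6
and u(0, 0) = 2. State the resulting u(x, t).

Substitute the ansatz u = A t^{2} + B e^{x} into the left-hand side.
Derivatives of the ansatz:
  u_tt = 2 A
  u_xx = B e^{x}
Term by term:
  -u_tt = - 2 A
  u_xx = B e^{x}
So the left-hand side equals
  - 2 A + B e^{x}
This must equal f(x, t) = 2 e^{x} + 6 identically.
Matching coefficients of the independent functions:
  [constant term]:  - 2 A = 6
  [e^{x}]:  B = 2
Solving: A = -3, B = 2.
Check against the point condition:
  u(0, 0) = 2  ⟹  B = 2  ✓
Hence u(x, t) = - 3 t^{2} + 2 e^{x}.

Answer: u(x, t) = - 3 t^{2} + 2 e^{x}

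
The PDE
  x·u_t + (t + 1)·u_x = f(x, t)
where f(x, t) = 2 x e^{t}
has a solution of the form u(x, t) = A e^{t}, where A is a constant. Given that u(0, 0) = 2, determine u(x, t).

Substitute the ansatz u = A e^{t} into the left-hand side.
Derivatives of the ansatz:
  u_t = A e^{t}
  u_x = 0
Term by term:
  x·u_t = A x e^{t}
  (t + 1)·u_x = 0
So the left-hand side equals
  A x e^{t}
This must equal f(x, t) = 2 x e^{t} identically.
Matching coefficients of the independent functions:
  [x e^{t}]:  A = 2
Solving: A = 2.
Check against the point condition:
  u(0, 0) = 2  ⟹  A = 2  ✓
Hence u(x, t) = 2 e^{t}.

Answer: u(x, t) = 2 e^{t}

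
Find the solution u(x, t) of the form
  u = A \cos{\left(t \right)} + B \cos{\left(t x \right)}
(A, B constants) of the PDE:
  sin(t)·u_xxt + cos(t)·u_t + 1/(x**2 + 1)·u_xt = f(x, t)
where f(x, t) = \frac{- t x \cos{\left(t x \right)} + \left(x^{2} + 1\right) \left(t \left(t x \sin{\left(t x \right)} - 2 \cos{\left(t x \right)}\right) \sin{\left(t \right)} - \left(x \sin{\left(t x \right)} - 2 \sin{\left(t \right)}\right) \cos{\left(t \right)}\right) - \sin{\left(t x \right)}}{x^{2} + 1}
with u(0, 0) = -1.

Substitute the ansatz u = A \cos{\left(t \right)} + B \cos{\left(t x \right)} into the left-hand side.
Derivatives of the ansatz:
  u_xxt = B t^{2} x \sin{\left(t x \right)} - 2 B t \cos{\left(t x \right)}
  u_t = - A \sin{\left(t \right)} - B x \sin{\left(t x \right)}
  u_xt = - B t x \cos{\left(t x \right)} - B \sin{\left(t x \right)}
Term by term:
  sin(t)·u_xxt = B t^{2} x \sin{\left(t \right)} \sin{\left(t x \right)} - 2 B t \sin{\left(t \right)} \cos{\left(t x \right)}
  cos(t)·u_t = - A \sin{\left(t \right)} \cos{\left(t \right)} - B x \sin{\left(t x \right)} \cos{\left(t \right)}
  1/(x**2 + 1)·u_xt = - \frac{B t x \cos{\left(t x \right)}}{x^{2} + 1} - \frac{B \sin{\left(t x \right)}}{x^{2} + 1}
So the left-hand side equals
  - A \sin{\left(t \right)} \cos{\left(t \right)} + B t^{2} x \sin{\left(t \right)} \sin{\left(t x \right)} - \frac{B t x \cos{\left(t x \right)}}{x^{2} + 1} - 2 B t \sin{\left(t \right)} \cos{\left(t x \right)} - B x \sin{\left(t x \right)} \cos{\left(t \right)} - \frac{B \sin{\left(t x \right)}}{x^{2} + 1}
This must equal f(x, t) identically; expanded, f = t^{2} x \sin{\left(t \right)} \sin{\left(t x \right)} - \frac{t x \cos{\left(t x \right)}}{x^{2} + 1} - 2 t \sin{\left(t \right)} \cos{\left(t x \right)} - x \sin{\left(t x \right)} \cos{\left(t \right)} + 2 \sin{\left(t \right)} \cos{\left(t \right)} - \frac{\sin{\left(t x \right)}}{x^{2} + 1}.
Matching coefficients of the independent functions:
  [\frac{\sin{\left(t x \right)}}{x^{2} + 1}, x \sin{\left(t x \right)} \cos{\left(t \right)}, \frac{t x \cos{\left(t x \right)}}{x^{2} + 1}]:  - B = -1
  [\sin{\left(t \right)} \cos{\left(t \right)}]:  - A = 2
  [t \sin{\left(t \right)} \cos{\left(t x \right)}]:  - 2 B = -2
  [t^{2} x \sin{\left(t \right)} \sin{\left(t x \right)}]:  B = 1
Solving: A = -2, B = 1.
Check against the point condition:
  u(0, 0) = -1  ⟹  A + B = -1  ✓
Hence u(x, t) = - 2 \cos{\left(t \right)} + \cos{\left(t x \right)}.

Answer: u(x, t) = - 2 \cos{\left(t \right)} + \cos{\left(t x \right)}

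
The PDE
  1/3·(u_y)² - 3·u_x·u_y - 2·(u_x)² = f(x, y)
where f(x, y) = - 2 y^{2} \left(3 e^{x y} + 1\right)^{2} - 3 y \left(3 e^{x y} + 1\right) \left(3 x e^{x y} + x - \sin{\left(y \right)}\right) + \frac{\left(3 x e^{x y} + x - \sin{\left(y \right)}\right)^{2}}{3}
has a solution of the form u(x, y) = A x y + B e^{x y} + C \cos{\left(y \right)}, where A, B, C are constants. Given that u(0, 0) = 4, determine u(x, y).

Substitute the ansatz u = A x y + B e^{x y} + C \cos{\left(y \right)} into the left-hand side.
Derivatives of the ansatz:
  u_y = A x + B x e^{x y} - C \sin{\left(y \right)}
  u_x = A y + B y e^{x y}
Term by term:
  1/3·(u_y)² = \frac{A^{2} x^{2}}{3} + \frac{2 A B x^{2} e^{x y}}{3} - \frac{2 A C x \sin{\left(y \right)}}{3} + \frac{B^{2} x^{2} e^{2 x y}}{3} - \frac{2 B C x e^{x y} \sin{\left(y \right)}}{3} + \frac{C^{2} \sin^{2}{\left(y \right)}}{3}
  -3·u_x·u_y = - 3 A^{2} x y - 6 A B x y e^{x y} + 3 A C y \sin{\left(y \right)} - 3 B^{2} x y e^{2 x y} + 3 B C y e^{x y} \sin{\left(y \right)}
  -2·(u_x)² = - 2 A^{2} y^{2} - 4 A B y^{2} e^{x y} - 2 B^{2} y^{2} e^{2 x y}
So the left-hand side equals
  \frac{A^{2} x^{2}}{3} - 3 A^{2} x y - 2 A^{2} y^{2} + \frac{2 A B x^{2} e^{x y}}{3} - 6 A B x y e^{x y} - 4 A B y^{2} e^{x y} - \frac{2 A C x \sin{\left(y \right)}}{3} + 3 A C y \sin{\left(y \right)} + \frac{B^{2} x^{2} e^{2 x y}}{3} - 3 B^{2} x y e^{2 x y} - 2 B^{2} y^{2} e^{2 x y} - \frac{2 B C x e^{x y} \sin{\left(y \right)}}{3} + 3 B C y e^{x y} \sin{\left(y \right)} + \frac{C^{2} \sin^{2}{\left(y \right)}}{3}
This must equal f(x, y) identically; expanded, f = 3 x^{2} e^{2 x y} + 2 x^{2} e^{x y} + \frac{x^{2}}{3} - 27 x y e^{2 x y} - 18 x y e^{x y} - 3 x y - 2 x e^{x y} \sin{\left(y \right)} - \frac{2 x \sin{\left(y \right)}}{3} - 18 y^{2} e^{2 x y} - 12 y^{2} e^{x y} - 2 y^{2} + 9 y e^{x y} \sin{\left(y \right)} + 3 y \sin{\left(y \right)} + \frac{\sin^{2}{\left(y \right)}}{3}.
Matching coefficients of the independent functions:
  [x^{2}]:  \frac{A^{2}}{3} = \frac{1}{3}
  [y^{2}]:  - 2 A^{2} = -2
  [x y]:  - 3 A^{2} = -3
  [x \sin{\left(y \right)}]:  - \frac{2 A C}{3} = - \frac{2}{3}
  [x^{2} e^{x y}]:  \frac{2 A B}{3} = 2
  [x^{2} e^{2 x y}]:  \frac{B^{2}}{3} = 3
  [y \sin{\left(y \right)}]:  3 A C = 3
  [y^{2} e^{x y}]:  - 4 A B = -12
  [y^{2} e^{2 x y}]:  - 2 B^{2} = -18
  [x y e^{x y}]:  - 6 A B = -18
  [x y e^{2 x y}]:  - 3 B^{2} = -27
  [x e^{x y} \sin{\left(y \right)}]:  - \frac{2 B C}{3} = -2
  [y e^{x y} \sin{\left(y \right)}]:  3 B C = 9
  [\sin^{2}{\left(y \right)}]:  \frac{C^{2}}{3} = \frac{1}{3}
These equations allow (A, B, C) = (-1, -3, -1) or (1, 3, 1).
Impose the point condition(s):
  u(0, 0) = 4  ⟹  B + C = 4
Only A = 1, B = 3, C = 1 satisfies everything.
Hence u(x, y) = x y + 3 e^{x y} + \cos{\left(y \right)}.

Answer: u(x, y) = x y + 3 e^{x y} + \cos{\left(y \right)}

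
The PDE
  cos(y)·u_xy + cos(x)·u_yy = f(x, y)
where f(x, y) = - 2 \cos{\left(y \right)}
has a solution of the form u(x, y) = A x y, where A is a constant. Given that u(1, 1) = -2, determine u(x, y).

Substitute the ansatz u = A x y into the left-hand side.
Derivatives of the ansatz:
  u_xy = A
  u_yy = 0
Term by term:
  cos(y)·u_xy = A \cos{\left(y \right)}
  cos(x)·u_yy = 0
So the left-hand side equals
  A \cos{\left(y \right)}
This must equal f(x, y) = - 2 \cos{\left(y \right)} identically.
Matching coefficients of the independent functions:
  [\cos{\left(y \right)}]:  A = -2
Solving: A = -2.
Check against the point condition:
  u(1, 1) = -2  ⟹  A = -2  ✓
Hence u(x, y) = - 2 x y.

Answer: u(x, y) = - 2 x y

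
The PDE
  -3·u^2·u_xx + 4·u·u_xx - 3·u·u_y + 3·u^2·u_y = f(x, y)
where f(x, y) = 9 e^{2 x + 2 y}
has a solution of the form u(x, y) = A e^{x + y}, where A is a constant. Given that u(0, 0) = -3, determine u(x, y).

Substitute the ansatz u = A e^{x + y} into the left-hand side.
Derivatives of the ansatz:
  u_xx = A e^{x} e^{y}
  u_y = A e^{x} e^{y}
Term by term:
  -3·u^2·u_xx = - 3 A^{3} e^{3 x} e^{3 y}
  4·u·u_xx = 4 A^{2} e^{2 x} e^{2 y}
  -3·u·u_y = - 3 A^{2} e^{2 x} e^{2 y}
  3·u^2·u_y = 3 A^{3} e^{3 x} e^{3 y}
So the left-hand side equals
  A^{2} e^{2 x} e^{2 y}
This must equal f(x, y) identically; expanded, f = 9 e^{2 x} e^{2 y}.
Matching coefficients of the independent functions:
  [e^{2 x} e^{2 y}]:  A^{2} = 9
These equations allow (A) = (-3) or (3).
Impose the point condition(s):
  u(0, 0) = -3  ⟹  A = -3
Only A = -3 satisfies everything.
Hence u(x, y) = - 3 e^{x + y}.

Answer: u(x, y) = - 3 e^{x + y}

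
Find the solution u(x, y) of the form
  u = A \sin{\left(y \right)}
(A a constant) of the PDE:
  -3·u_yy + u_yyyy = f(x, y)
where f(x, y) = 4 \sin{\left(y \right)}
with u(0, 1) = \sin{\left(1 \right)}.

Substitute the ansatz u = A \sin{\left(y \right)} into the left-hand side.
Derivatives of the ansatz:
  u_yy = - A \sin{\left(y \right)}
  u_yyyy = A \sin{\left(y \right)}
Term by term:
  -3·u_yy = 3 A \sin{\left(y \right)}
  u_yyyy = A \sin{\left(y \right)}
So the left-hand side equals
  4 A \sin{\left(y \right)}
This must equal f(x, y) = 4 \sin{\left(y \right)} identically.
Matching coefficients of the independent functions:
  [\sin{\left(y \right)}]:  4 A = 4
Solving: A = 1.
Check against the point condition:
  u(0, 1) = \sin{\left(1 \right)}  ⟹  A \sin{\left(1 \right)} = \sin{\left(1 \right)}  ✓
Hence u(x, y) = \sin{\left(y \right)}.

Answer: u(x, y) = \sin{\left(y \right)}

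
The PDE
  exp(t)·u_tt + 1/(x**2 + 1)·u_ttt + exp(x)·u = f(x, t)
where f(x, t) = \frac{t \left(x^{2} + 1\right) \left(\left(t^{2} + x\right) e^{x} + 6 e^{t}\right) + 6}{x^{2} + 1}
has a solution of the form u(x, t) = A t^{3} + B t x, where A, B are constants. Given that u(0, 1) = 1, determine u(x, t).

Substitute the ansatz u = A t^{3} + B t x into the left-hand side.
Derivatives of the ansatz:
  u_tt = 6 A t
  u_ttt = 6 A
Term by term:
  exp(t)·u_tt = 6 A t e^{t}
  1/(x**2 + 1)·u_ttt = \frac{6 A}{x^{2} + 1}
  exp(x)·u = A t^{3} e^{x} + B t x e^{x}
So the left-hand side equals
  A t^{3} e^{x} + 6 A t e^{t} + \frac{6 A}{x^{2} + 1} + B t x e^{x}
This must equal f(x, t) identically; expanded, f = t^{3} e^{x} + t x e^{x} + 6 t e^{t} + \frac{6}{x^{2} + 1}.
Matching coefficients of the independent functions:
  [t e^{t}, \frac{1}{x^{2} + 1}]:  6 A = 6
  [t^{3} e^{x}]:  A = 1
  [t x e^{x}]:  B = 1
Solving: A = 1, B = 1.
Check against the point condition:
  u(0, 1) = 1  ⟹  A = 1  ✓
Hence u(x, t) = t^{3} + t x.

Answer: u(x, t) = t^{3} + t x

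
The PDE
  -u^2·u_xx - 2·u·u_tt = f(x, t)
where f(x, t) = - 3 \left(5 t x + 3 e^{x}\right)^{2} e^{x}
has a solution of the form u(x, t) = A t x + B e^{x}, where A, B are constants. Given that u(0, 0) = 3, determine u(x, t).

Answer: u(x, t) = 5 t x + 3 e^{x}

Derivation:
Substitute the ansatz u = A t x + B e^{x} into the left-hand side.
Derivatives of the ansatz:
  u_xx = B e^{x}
  u_tt = 0
Term by term:
  -u^2·u_xx = - A^{2} B t^{2} x^{2} e^{x} - 2 A B^{2} t x e^{2 x} - B^{3} e^{3 x}
  -2·u·u_tt = 0
So the left-hand side equals
  - A^{2} B t^{2} x^{2} e^{x} - 2 A B^{2} t x e^{2 x} - B^{3} e^{3 x}
This must equal f(x, t) identically; expanded, f = - 75 t^{2} x^{2} e^{x} - 90 t x e^{2 x} - 27 e^{3 x}.
Matching coefficients of the independent functions:
  [t x e^{2 x}]:  - 2 A B^{2} = -90
  [t^{2} x^{2} e^{x}]:  - A^{2} B = -75
  [e^{3 x}]:  - B^{3} = -27
Solving: A = 5, B = 3.
Check against the point condition:
  u(0, 0) = 3  ⟹  B = 3  ✓
Hence u(x, t) = 5 t x + 3 e^{x}.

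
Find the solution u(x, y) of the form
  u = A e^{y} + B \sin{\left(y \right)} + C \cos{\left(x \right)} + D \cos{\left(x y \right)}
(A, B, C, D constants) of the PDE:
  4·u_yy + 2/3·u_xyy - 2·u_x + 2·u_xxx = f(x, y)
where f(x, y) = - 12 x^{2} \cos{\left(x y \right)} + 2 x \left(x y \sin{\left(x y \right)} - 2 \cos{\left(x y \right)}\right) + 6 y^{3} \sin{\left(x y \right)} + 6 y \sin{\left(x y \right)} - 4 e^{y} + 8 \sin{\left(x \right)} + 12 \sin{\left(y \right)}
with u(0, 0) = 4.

Answer: u(x, y) = - e^{y} - 3 \sin{\left(y \right)} + 2 \cos{\left(x \right)} + 3 \cos{\left(x y \right)}

Derivation:
Substitute the ansatz u = A e^{y} + B \sin{\left(y \right)} + C \cos{\left(x \right)} + D \cos{\left(x y \right)} into the left-hand side.
Derivatives of the ansatz:
  u_yy = A e^{y} - B \sin{\left(y \right)} - D x^{2} \cos{\left(x y \right)}
  u_xyy = D x^{2} y \sin{\left(x y \right)} - 2 D x \cos{\left(x y \right)}
  u_x = - C \sin{\left(x \right)} - D y \sin{\left(x y \right)}
  u_xxx = C \sin{\left(x \right)} + D y^{3} \sin{\left(x y \right)}
Term by term:
  4·u_yy = 4 A e^{y} - 4 B \sin{\left(y \right)} - 4 D x^{2} \cos{\left(x y \right)}
  2/3·u_xyy = \frac{2 D x^{2} y \sin{\left(x y \right)}}{3} - \frac{4 D x \cos{\left(x y \right)}}{3}
  -2·u_x = 2 C \sin{\left(x \right)} + 2 D y \sin{\left(x y \right)}
  2·u_xxx = 2 C \sin{\left(x \right)} + 2 D y^{3} \sin{\left(x y \right)}
So the left-hand side equals
  4 A e^{y} - 4 B \sin{\left(y \right)} + 4 C \sin{\left(x \right)} + \frac{2 D x^{2} y \sin{\left(x y \right)}}{3} - 4 D x^{2} \cos{\left(x y \right)} - \frac{4 D x \cos{\left(x y \right)}}{3} + 2 D y^{3} \sin{\left(x y \right)} + 2 D y \sin{\left(x y \right)}
This must equal f(x, y) = - 12 x^{2} \cos{\left(x y \right)} + 2 x \left(x y \sin{\left(x y \right)} - 2 \cos{\left(x y \right)}\right) + 6 y^{3} \sin{\left(x y \right)} + 6 y \sin{\left(x y \right)} - 4 e^{y} + 8 \sin{\left(x \right)} + 12 \sin{\left(y \right)} identically.
Matching coefficients of the independent functions:
  [x \cos{\left(x y \right)}]:  - \frac{4 D}{3} = -4
  [x^{2} \cos{\left(x y \right)}]:  - 4 D = -12
  [y \sin{\left(x y \right)}, y^{3} \sin{\left(x y \right)}]:  2 D = 6
  [x^{2} y \sin{\left(x y \right)}]:  \frac{2 D}{3} = 2
  [e^{y}]:  4 A = -4
  [\sin{\left(x \right)}]:  4 C = 8
  [\sin{\left(y \right)}]:  - 4 B = 12
Solving: A = -1, B = -3, C = 2, D = 3.
Check against the point condition:
  u(0, 0) = 4  ⟹  A + C + D = 4  ✓
Hence u(x, y) = - e^{y} - 3 \sin{\left(y \right)} + 2 \cos{\left(x \right)} + 3 \cos{\left(x y \right)}.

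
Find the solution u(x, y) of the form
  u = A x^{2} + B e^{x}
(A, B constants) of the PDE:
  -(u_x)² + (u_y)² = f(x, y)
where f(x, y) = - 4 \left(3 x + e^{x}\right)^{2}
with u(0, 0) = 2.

Substitute the ansatz u = A x^{2} + B e^{x} into the left-hand side.
Derivatives of the ansatz:
  u_x = 2 A x + B e^{x}
  u_y = 0
Term by term:
  -(u_x)² = - 4 A^{2} x^{2} - 4 A B x e^{x} - B^{2} e^{2 x}
  (u_y)² = 0
So the left-hand side equals
  - 4 A^{2} x^{2} - 4 A B x e^{x} - B^{2} e^{2 x}
This must equal f(x, y) identically; expanded, f = - 36 x^{2} - 24 x e^{x} - 4 e^{2 x}.
Matching coefficients of the independent functions:
  [x^{2}]:  - 4 A^{2} = -36
  [x e^{x}]:  - 4 A B = -24
  [e^{2 x}]:  - B^{2} = -4
These equations allow (A, B) = (-3, -2) or (3, 2).
Impose the point condition(s):
  u(0, 0) = 2  ⟹  B = 2
Only A = 3, B = 2 satisfies everything.
Hence u(x, y) = 3 x^{2} + 2 e^{x}.

Answer: u(x, y) = 3 x^{2} + 2 e^{x}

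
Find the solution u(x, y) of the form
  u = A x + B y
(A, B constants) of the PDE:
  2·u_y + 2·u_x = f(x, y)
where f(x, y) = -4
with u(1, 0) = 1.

Answer: u(x, y) = x - 3 y

Derivation:
Substitute the ansatz u = A x + B y into the left-hand side.
Derivatives of the ansatz:
  u_y = B
  u_x = A
Term by term:
  2·u_y = 2 B
  2·u_x = 2 A
So the left-hand side equals
  2 A + 2 B
This must equal f(x, y) = -4 identically.
Matching coefficients of the independent functions:
  [constant term]:  2 A + 2 B = -4
These equations do not fix every constant; impose the point condition(s):
  u(1, 0) = 1  ⟹  A = 1
Solving the combined system: A = 1, B = -3.
Hence u(x, y) = x - 3 y.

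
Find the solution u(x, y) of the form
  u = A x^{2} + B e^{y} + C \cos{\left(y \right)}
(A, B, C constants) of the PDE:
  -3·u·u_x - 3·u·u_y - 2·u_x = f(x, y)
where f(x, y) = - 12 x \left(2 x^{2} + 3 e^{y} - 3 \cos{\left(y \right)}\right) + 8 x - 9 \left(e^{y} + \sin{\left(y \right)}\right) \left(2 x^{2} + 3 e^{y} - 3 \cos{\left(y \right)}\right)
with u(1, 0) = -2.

Substitute the ansatz u = A x^{2} + B e^{y} + C \cos{\left(y \right)} into the left-hand side.
Derivatives of the ansatz:
  u_x = 2 A x
  u_y = B e^{y} - C \sin{\left(y \right)}
Term by term:
  -3·u·u_x = - 6 A^{2} x^{3} - 6 A B x e^{y} - 6 A C x \cos{\left(y \right)}
  -3·u·u_y = - 3 A B x^{2} e^{y} + 3 A C x^{2} \sin{\left(y \right)} - 3 B^{2} e^{2 y} + 3 B C e^{y} \sin{\left(y \right)} - 3 B C e^{y} \cos{\left(y \right)} + 3 C^{2} \sin{\left(y \right)} \cos{\left(y \right)}
  -2·u_x = - 4 A x
So the left-hand side equals
  - 6 A^{2} x^{3} - 3 A B x^{2} e^{y} - 6 A B x e^{y} + 3 A C x^{2} \sin{\left(y \right)} - 6 A C x \cos{\left(y \right)} - 4 A x - 3 B^{2} e^{2 y} + 3 B C e^{y} \sin{\left(y \right)} - 3 B C e^{y} \cos{\left(y \right)} + 3 C^{2} \sin{\left(y \right)} \cos{\left(y \right)}
This must equal f(x, y) identically; expanded, f = - 24 x^{3} - 18 x^{2} e^{y} - 18 x^{2} \sin{\left(y \right)} - 36 x e^{y} + 36 x \cos{\left(y \right)} + 8 x - 27 e^{2 y} - 27 e^{y} \sin{\left(y \right)} + 27 e^{y} \cos{\left(y \right)} + 27 \sin{\left(y \right)} \cos{\left(y \right)}.
Matching coefficients of the independent functions:
  [x]:  - 4 A = 8
  [x^{3}]:  - 6 A^{2} = -24
  [x e^{y}]:  - 6 A B = -36
  [x \cos{\left(y \right)}]:  - 6 A C = 36
  [x^{2} e^{y}]:  - 3 A B = -18
  [x^{2} \sin{\left(y \right)}]:  3 A C = -18
  [e^{y} \sin{\left(y \right)}]:  3 B C = -27
  [e^{y} \cos{\left(y \right)}]:  - 3 B C = 27
  [\sin{\left(y \right)} \cos{\left(y \right)}]:  3 C^{2} = 27
  [e^{2 y}]:  - 3 B^{2} = -27
Solving: A = -2, B = -3, C = 3.
Check against the point condition:
  u(1, 0) = -2  ⟹  A + B + C = -2  ✓
Hence u(x, y) = - 2 x^{2} - 3 e^{y} + 3 \cos{\left(y \right)}.

Answer: u(x, y) = - 2 x^{2} - 3 e^{y} + 3 \cos{\left(y \right)}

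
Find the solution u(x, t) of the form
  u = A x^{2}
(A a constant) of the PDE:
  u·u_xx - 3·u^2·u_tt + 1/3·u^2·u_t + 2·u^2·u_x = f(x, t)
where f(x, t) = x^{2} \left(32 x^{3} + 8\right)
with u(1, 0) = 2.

Answer: u(x, t) = 2 x^{2}

Derivation:
Substitute the ansatz u = A x^{2} into the left-hand side.
Derivatives of the ansatz:
  u_xx = 2 A
  u_tt = 0
  u_t = 0
  u_x = 2 A x
Term by term:
  u·u_xx = 2 A^{2} x^{2}
  -3·u^2·u_tt = 0
  1/3·u^2·u_t = 0
  2·u^2·u_x = 4 A^{3} x^{5}
So the left-hand side equals
  4 A^{3} x^{5} + 2 A^{2} x^{2}
This must equal f(x, t) identically; expanded, f = 32 x^{5} + 8 x^{2}.
Matching coefficients of the independent functions:
  [x^{2}]:  2 A^{2} = 8
  [x^{5}]:  4 A^{3} = 32
Solving: A = 2.
Check against the point condition:
  u(1, 0) = 2  ⟹  A = 2  ✓
Hence u(x, t) = 2 x^{2}.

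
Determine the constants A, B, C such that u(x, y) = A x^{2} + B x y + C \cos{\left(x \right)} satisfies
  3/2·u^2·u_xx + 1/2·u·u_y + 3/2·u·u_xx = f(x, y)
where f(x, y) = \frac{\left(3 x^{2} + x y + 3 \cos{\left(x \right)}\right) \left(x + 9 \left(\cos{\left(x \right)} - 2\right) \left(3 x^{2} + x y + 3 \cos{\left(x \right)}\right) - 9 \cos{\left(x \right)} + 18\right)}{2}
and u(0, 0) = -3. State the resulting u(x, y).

Substitute the ansatz u = A x^{2} + B x y + C \cos{\left(x \right)} into the left-hand side.
Derivatives of the ansatz:
  u_xx = 2 A - C \cos{\left(x \right)}
  u_y = B x
Term by term:
  3/2·u^2·u_xx = 3 A^{3} x^{4} + 6 A^{2} B x^{3} y - \frac{3 A^{2} C x^{4} \cos{\left(x \right)}}{2} + 6 A^{2} C x^{2} \cos{\left(x \right)} + 3 A B^{2} x^{2} y^{2} - 3 A B C x^{3} y \cos{\left(x \right)} + 6 A B C x y \cos{\left(x \right)} - 3 A C^{2} x^{2} \cos^{2}{\left(x \right)} + 3 A C^{2} \cos^{2}{\left(x \right)} - \frac{3 B^{2} C x^{2} y^{2} \cos{\left(x \right)}}{2} - 3 B C^{2} x y \cos^{2}{\left(x \right)} - \frac{3 C^{3} \cos^{3}{\left(x \right)}}{2}
  1/2·u·u_y = \frac{A B x^{3}}{2} + \frac{B^{2} x^{2} y}{2} + \frac{B C x \cos{\left(x \right)}}{2}
  3/2·u·u_xx = 3 A^{2} x^{2} + 3 A B x y - \frac{3 A C x^{2} \cos{\left(x \right)}}{2} + 3 A C \cos{\left(x \right)} - \frac{3 B C x y \cos{\left(x \right)}}{2} - \frac{3 C^{2} \cos^{2}{\left(x \right)}}{2}
So the left-hand side equals
  3 A^{3} x^{4} + 6 A^{2} B x^{3} y - \frac{3 A^{2} C x^{4} \cos{\left(x \right)}}{2} + 6 A^{2} C x^{2} \cos{\left(x \right)} + 3 A^{2} x^{2} + 3 A B^{2} x^{2} y^{2} - 3 A B C x^{3} y \cos{\left(x \right)} + 6 A B C x y \cos{\left(x \right)} + \frac{A B x^{3}}{2} + 3 A B x y - 3 A C^{2} x^{2} \cos^{2}{\left(x \right)} + 3 A C^{2} \cos^{2}{\left(x \right)} - \frac{3 A C x^{2} \cos{\left(x \right)}}{2} + 3 A C \cos{\left(x \right)} - \frac{3 B^{2} C x^{2} y^{2} \cos{\left(x \right)}}{2} + \frac{B^{2} x^{2} y}{2} - 3 B C^{2} x y \cos^{2}{\left(x \right)} - \frac{3 B C x y \cos{\left(x \right)}}{2} + \frac{B C x \cos{\left(x \right)}}{2} - \frac{3 C^{3} \cos^{3}{\left(x \right)}}{2} - \frac{3 C^{2} \cos^{2}{\left(x \right)}}{2}
This must equal f(x, y) identically; expanded, f = \frac{81 x^{4} \cos{\left(x \right)}}{2} - 81 x^{4} + 27 x^{3} y \cos{\left(x \right)} - 54 x^{3} y + \frac{3 x^{3}}{2} + \frac{9 x^{2} y^{2} \cos{\left(x \right)}}{2} - 9 x^{2} y^{2} + \frac{x^{2} y}{2} + 81 x^{2} \cos^{2}{\left(x \right)} - \frac{351 x^{2} \cos{\left(x \right)}}{2} + 27 x^{2} + 27 x y \cos^{2}{\left(x \right)} - \frac{117 x y \cos{\left(x \right)}}{2} + 9 x y + \frac{3 x \cos{\left(x \right)}}{2} + \frac{81 \cos^{3}{\left(x \right)}}{2} - \frac{189 \cos^{2}{\left(x \right)}}{2} + 27 \cos{\left(x \right)}.
Matching coefficients of the independent functions:
(each divided by its leading coefficient; functions giving the same equation are listed together)
  [x^{2}]:  A^{2} - 9 = 0
  [x^{3}, x y]:  A B - 3 = 0
  [x^{4}]:  A^{3} + 27 = 0
  [x \cos{\left(x \right)}]:  B C - 3 = 0
  [x^{2} y]:  B^{2} - 1 = 0
  [x^{2} y^{2}]:  A B^{2} + 3 = 0
  [x^{2} \cos{\left(x \right)}]:  A^{2} C - \frac{A C}{4} + \frac{117}{4} = 0
  [x^{2} \cos^{2}{\left(x \right)}]:  A C^{2} + 27 = 0
  [x^{3} y]:  A^{2} B + 9 = 0
  [x^{4} \cos{\left(x \right)}]:  A^{2} C + 27 = 0
  [x y \cos{\left(x \right)}]:  A B C - \frac{B C}{4} + \frac{39}{4} = 0
  [x y \cos^{2}{\left(x \right)}]:  B C^{2} + 9 = 0
  [x^{2} y^{2} \cos{\left(x \right)}]:  B^{2} C + 3 = 0
  [x^{3} y \cos{\left(x \right)}]:  A B C + 9 = 0
  [\cos{\left(x \right)}]:  A C - 9 = 0
  [\cos^{2}{\left(x \right)}]:  A C^{2} - \frac{C^{2}}{2} + \frac{63}{2} = 0
  [\cos^{3}{\left(x \right)}]:  C^{3} + 27 = 0
Solving: A = -3, B = -1, C = -3.
Check against the point condition:
  u(0, 0) = -3  ⟹  C = -3  ✓
Hence u(x, y) = - 3 x^{2} - x y - 3 \cos{\left(x \right)}.

Answer: u(x, y) = - 3 x^{2} - x y - 3 \cos{\left(x \right)}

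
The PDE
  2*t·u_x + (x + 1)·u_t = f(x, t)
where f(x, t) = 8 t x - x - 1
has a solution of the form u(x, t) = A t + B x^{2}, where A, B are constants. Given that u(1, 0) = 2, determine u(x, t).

Substitute the ansatz u = A t + B x^{2} into the left-hand side.
Derivatives of the ansatz:
  u_x = 2 B x
  u_t = A
Term by term:
  2*t·u_x = 4 B t x
  (x + 1)·u_t = A x + A
So the left-hand side equals
  A x + A + 4 B t x
This must equal f(x, t) = 8 t x - x - 1 identically.
Matching coefficients of the independent functions:
  [constant term, x]:  A = -1
  [t x]:  4 B = 8
Solving: A = -1, B = 2.
Check against the point condition:
  u(1, 0) = 2  ⟹  B = 2  ✓
Hence u(x, t) = - t + 2 x^{2}.

Answer: u(x, t) = - t + 2 x^{2}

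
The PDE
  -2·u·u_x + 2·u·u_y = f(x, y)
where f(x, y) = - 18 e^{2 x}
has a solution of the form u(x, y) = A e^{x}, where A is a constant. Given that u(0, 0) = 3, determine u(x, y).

Substitute the ansatz u = A e^{x} into the left-hand side.
Derivatives of the ansatz:
  u_x = A e^{x}
  u_y = 0
Term by term:
  -2·u·u_x = - 2 A^{2} e^{2 x}
  2·u·u_y = 0
So the left-hand side equals
  - 2 A^{2} e^{2 x}
This must equal f(x, y) = - 18 e^{2 x} identically.
Matching coefficients of the independent functions:
  [e^{2 x}]:  - 2 A^{2} = -18
These equations allow (A) = (-3) or (3).
Impose the point condition(s):
  u(0, 0) = 3  ⟹  A = 3
Only A = 3 satisfies everything.
Hence u(x, y) = 3 e^{x}.

Answer: u(x, y) = 3 e^{x}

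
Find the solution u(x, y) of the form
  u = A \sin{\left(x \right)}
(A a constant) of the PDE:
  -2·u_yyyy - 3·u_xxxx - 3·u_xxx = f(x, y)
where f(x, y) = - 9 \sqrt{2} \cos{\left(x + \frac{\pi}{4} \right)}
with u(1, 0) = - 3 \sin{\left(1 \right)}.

Answer: u(x, y) = - 3 \sin{\left(x \right)}

Derivation:
Substitute the ansatz u = A \sin{\left(x \right)} into the left-hand side.
Derivatives of the ansatz:
  u_yyyy = 0
  u_xxxx = A \sin{\left(x \right)}
  u_xxx = - A \cos{\left(x \right)}
Term by term:
  -2·u_yyyy = 0
  -3·u_xxxx = - 3 A \sin{\left(x \right)}
  -3·u_xxx = 3 A \cos{\left(x \right)}
So the left-hand side equals
  - 3 A \sin{\left(x \right)} + 3 A \cos{\left(x \right)}
This must equal f(x, y) identically; expanded, f = 9 \sin{\left(x \right)} - 9 \cos{\left(x \right)}.
Matching coefficients of the independent functions:
  [\sin{\left(x \right)}]:  - 3 A = 9
  [\cos{\left(x \right)}]:  3 A = -9
Solving: A = -3.
Check against the point condition:
  u(1, 0) = - 3 \sin{\left(1 \right)}  ⟹  A \sin{\left(1 \right)} = - 3 \sin{\left(1 \right)}  ✓
Hence u(x, y) = - 3 \sin{\left(x \right)}.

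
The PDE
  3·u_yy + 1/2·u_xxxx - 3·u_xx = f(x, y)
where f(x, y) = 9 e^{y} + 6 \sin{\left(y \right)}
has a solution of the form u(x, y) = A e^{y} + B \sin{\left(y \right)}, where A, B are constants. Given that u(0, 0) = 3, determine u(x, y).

Substitute the ansatz u = A e^{y} + B \sin{\left(y \right)} into the left-hand side.
Derivatives of the ansatz:
  u_yy = A e^{y} - B \sin{\left(y \right)}
  u_xxxx = 0
  u_xx = 0
Term by term:
  3·u_yy = 3 A e^{y} - 3 B \sin{\left(y \right)}
  1/2·u_xxxx = 0
  -3·u_xx = 0
So the left-hand side equals
  3 A e^{y} - 3 B \sin{\left(y \right)}
This must equal f(x, y) = 9 e^{y} + 6 \sin{\left(y \right)} identically.
Matching coefficients of the independent functions:
  [e^{y}]:  3 A = 9
  [\sin{\left(y \right)}]:  - 3 B = 6
Solving: A = 3, B = -2.
Check against the point condition:
  u(0, 0) = 3  ⟹  A = 3  ✓
Hence u(x, y) = 3 e^{y} - 2 \sin{\left(y \right)}.

Answer: u(x, y) = 3 e^{y} - 2 \sin{\left(y \right)}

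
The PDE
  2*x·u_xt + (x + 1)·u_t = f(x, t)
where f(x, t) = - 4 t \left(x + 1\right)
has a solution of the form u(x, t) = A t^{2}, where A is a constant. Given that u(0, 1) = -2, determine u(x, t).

Answer: u(x, t) = - 2 t^{2}

Derivation:
Substitute the ansatz u = A t^{2} into the left-hand side.
Derivatives of the ansatz:
  u_xt = 0
  u_t = 2 A t
Term by term:
  2*x·u_xt = 0
  (x + 1)·u_t = 2 A t x + 2 A t
So the left-hand side equals
  2 A t x + 2 A t
This must equal f(x, t) = - 4 t \left(x + 1\right) identically.
Matching coefficients of the independent functions:
  [t, t x]:  2 A = -4
Solving: A = -2.
Check against the point condition:
  u(0, 1) = -2  ⟹  A = -2  ✓
Hence u(x, t) = - 2 t^{2}.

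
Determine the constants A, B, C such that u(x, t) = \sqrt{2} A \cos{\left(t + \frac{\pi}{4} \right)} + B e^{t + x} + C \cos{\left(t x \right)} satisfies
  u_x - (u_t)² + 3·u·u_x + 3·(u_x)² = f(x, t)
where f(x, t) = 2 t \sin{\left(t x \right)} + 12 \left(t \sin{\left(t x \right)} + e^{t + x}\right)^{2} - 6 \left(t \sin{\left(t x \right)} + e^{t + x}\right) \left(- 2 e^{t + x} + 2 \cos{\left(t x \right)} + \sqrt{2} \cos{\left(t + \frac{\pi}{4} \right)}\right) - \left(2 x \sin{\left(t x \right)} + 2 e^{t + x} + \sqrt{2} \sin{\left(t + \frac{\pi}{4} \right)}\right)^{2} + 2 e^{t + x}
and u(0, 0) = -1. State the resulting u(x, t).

Substitute the ansatz u = \sqrt{2} A \cos{\left(t + \frac{\pi}{4} \right)} + B e^{t + x} + C \cos{\left(t x \right)} into the left-hand side.
Derivatives of the ansatz:
  u_x = B e^{t} e^{x} - C t \sin{\left(t x \right)}
  u_t = - \sqrt{2} A \sin{\left(t + \frac{\pi}{4} \right)} + B e^{t} e^{x} - C x \sin{\left(t x \right)}
Term by term:
  u_x = B e^{t} e^{x} - C t \sin{\left(t x \right)}
  -(u_t)² = - 2 A^{2} \sin^{2}{\left(t + \frac{\pi}{4} \right)} + 2 \sqrt{2} A B e^{t} e^{x} \sin{\left(t + \frac{\pi}{4} \right)} - 2 \sqrt{2} A C x \sin{\left(t x \right)} \sin{\left(t + \frac{\pi}{4} \right)} - B^{2} e^{2 t} e^{2 x} + 2 B C x e^{t} e^{x} \sin{\left(t x \right)} - C^{2} x^{2} \sin^{2}{\left(t x \right)}
  3·u·u_x = 3 \sqrt{2} A B e^{t} e^{x} \cos{\left(t + \frac{\pi}{4} \right)} - 3 \sqrt{2} A C t \sin{\left(t x \right)} \cos{\left(t + \frac{\pi}{4} \right)} + 3 B^{2} e^{2 t} e^{2 x} - 3 B C t e^{t} e^{x} \sin{\left(t x \right)} + 3 B C e^{t} e^{x} \cos{\left(t x \right)} - 3 C^{2} t \sin{\left(t x \right)} \cos{\left(t x \right)}
  3·(u_x)² = 3 B^{2} e^{2 t} e^{2 x} - 6 B C t e^{t} e^{x} \sin{\left(t x \right)} + 3 C^{2} t^{2} \sin^{2}{\left(t x \right)}
So the left-hand side equals
  - 2 A^{2} \sin^{2}{\left(t + \frac{\pi}{4} \right)} + 2 \sqrt{2} A B e^{t} e^{x} \sin{\left(t + \frac{\pi}{4} \right)} + 3 \sqrt{2} A B e^{t} e^{x} \cos{\left(t + \frac{\pi}{4} \right)} - 3 \sqrt{2} A C t \sin{\left(t x \right)} \cos{\left(t + \frac{\pi}{4} \right)} - 2 \sqrt{2} A C x \sin{\left(t x \right)} \sin{\left(t + \frac{\pi}{4} \right)} + 5 B^{2} e^{2 t} e^{2 x} - 9 B C t e^{t} e^{x} \sin{\left(t x \right)} + 2 B C x e^{t} e^{x} \sin{\left(t x \right)} + 3 B C e^{t} e^{x} \cos{\left(t x \right)} + B e^{t} e^{x} + 3 C^{2} t^{2} \sin^{2}{\left(t x \right)} - 3 C^{2} t \sin{\left(t x \right)} \cos{\left(t x \right)} - C^{2} x^{2} \sin^{2}{\left(t x \right)} - C t \sin{\left(t x \right)}
This must equal f(x, t) identically; expanded, f = 12 t^{2} \sin^{2}{\left(t x \right)} + 36 t e^{t} e^{x} \sin{\left(t x \right)} - 12 t \sin{\left(t x \right)} \cos{\left(t x \right)} - 6 \sqrt{2} t \sin{\left(t x \right)} \cos{\left(t + \frac{\pi}{4} \right)} + 2 t \sin{\left(t x \right)} - 4 x^{2} \sin^{2}{\left(t x \right)} - 8 x e^{t} e^{x} \sin{\left(t x \right)} - 4 \sqrt{2} x \sin{\left(t x \right)} \sin{\left(t + \frac{\pi}{4} \right)} + 20 e^{2 t} e^{2 x} - 4 \sqrt{2} e^{t} e^{x} \sin{\left(t + \frac{\pi}{4} \right)} - 12 e^{t} e^{x} \cos{\left(t x \right)} - 6 \sqrt{2} e^{t} e^{x} \cos{\left(t + \frac{\pi}{4} \right)} + 2 e^{t} e^{x} - 2 \sin^{2}{\left(t + \frac{\pi}{4} \right)}.
Matching coefficients of the independent functions:
  [t \sin{\left(t x \right)}]:  - C = 2
  [t^{2} \sin^{2}{\left(t x \right)}]:  3 C^{2} = 12
  [x^{2} \sin^{2}{\left(t x \right)}]:  - C^{2} = -4
  [e^{t} e^{x}]:  B = 2
  [e^{2 t} e^{2 x}]:  5 B^{2} = 20
  [t \sin{\left(t x \right)} \cos{\left(t x \right)}]:  - 3 C^{2} = -12
  [e^{t} e^{x} \cos{\left(t x \right)}]:  3 B C = -12
  [\sqrt{2} t \sin{\left(t x \right)} \cos{\left(t + \frac{\pi}{4} \right)}]:  - 3 A C = -6
  [\sqrt{2} x \sin{\left(t x \right)} \sin{\left(t + \frac{\pi}{4} \right)}]:  - 2 A C = -4
  [\sqrt{2} e^{t} e^{x} \sin{\left(t + \frac{\pi}{4} \right)}]:  2 A B = -4
  [\sqrt{2} e^{t} e^{x} \cos{\left(t + \frac{\pi}{4} \right)}]:  3 A B = -6
  [t e^{t} e^{x} \sin{\left(t x \right)}]:  - 9 B C = 36
  [x e^{t} e^{x} \sin{\left(t x \right)}]:  2 B C = -8
  [\sin^{2}{\left(t + \frac{\pi}{4} \right)}]:  - 2 A^{2} = -2
Solving: A = -1, B = 2, C = -2.
Check against the point condition:
  u(0, 0) = -1  ⟹  A + B + C = -1  ✓
Hence u(x, t) = 2 e^{t + x} - 2 \cos{\left(t x \right)} - \sqrt{2} \cos{\left(t + \frac{\pi}{4} \right)}.

Answer: u(x, t) = 2 e^{t + x} - 2 \cos{\left(t x \right)} - \sqrt{2} \cos{\left(t + \frac{\pi}{4} \right)}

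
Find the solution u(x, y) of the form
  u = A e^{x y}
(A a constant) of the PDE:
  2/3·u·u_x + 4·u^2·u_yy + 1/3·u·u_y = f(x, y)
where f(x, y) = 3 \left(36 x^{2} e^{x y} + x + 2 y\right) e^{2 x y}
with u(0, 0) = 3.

Substitute the ansatz u = A e^{x y} into the left-hand side.
Derivatives of the ansatz:
  u_x = A y e^{x y}
  u_yy = A x^{2} e^{x y}
  u_y = A x e^{x y}
Term by term:
  2/3·u·u_x = \frac{2 A^{2} y e^{2 x y}}{3}
  4·u^2·u_yy = 4 A^{3} x^{2} e^{3 x y}
  1/3·u·u_y = \frac{A^{2} x e^{2 x y}}{3}
So the left-hand side equals
  4 A^{3} x^{2} e^{3 x y} + \frac{A^{2} x e^{2 x y}}{3} + \frac{2 A^{2} y e^{2 x y}}{3}
This must equal f(x, y) identically; expanded, f = 108 x^{2} e^{3 x y} + 3 x e^{2 x y} + 6 y e^{2 x y}.
Matching coefficients of the independent functions:
  [x e^{2 x y}]:  \frac{A^{2}}{3} = 3
  [x^{2} e^{3 x y}]:  4 A^{3} = 108
  [y e^{2 x y}]:  \frac{2 A^{2}}{3} = 6
Solving: A = 3.
Check against the point condition:
  u(0, 0) = 3  ⟹  A = 3  ✓
Hence u(x, y) = 3 e^{x y}.

Answer: u(x, y) = 3 e^{x y}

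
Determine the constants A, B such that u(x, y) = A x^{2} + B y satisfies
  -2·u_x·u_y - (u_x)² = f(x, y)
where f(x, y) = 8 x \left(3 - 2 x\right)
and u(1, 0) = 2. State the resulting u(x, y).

Substitute the ansatz u = A x^{2} + B y into the left-hand side.
Derivatives of the ansatz:
  u_x = 2 A x
  u_y = B
Term by term:
  -2·u_x·u_y = - 4 A B x
  -(u_x)² = - 4 A^{2} x^{2}
So the left-hand side equals
  - 4 A^{2} x^{2} - 4 A B x
This must equal f(x, y) identically; expanded, f = - 16 x^{2} + 24 x.
Matching coefficients of the independent functions:
  [x]:  - 4 A B = 24
  [x^{2}]:  - 4 A^{2} = -16
These equations allow (A, B) = (-2, 3) or (2, -3).
Impose the point condition(s):
  u(1, 0) = 2  ⟹  A = 2
Only A = 2, B = -3 satisfies everything.
Hence u(x, y) = 2 x^{2} - 3 y.

Answer: u(x, y) = 2 x^{2} - 3 y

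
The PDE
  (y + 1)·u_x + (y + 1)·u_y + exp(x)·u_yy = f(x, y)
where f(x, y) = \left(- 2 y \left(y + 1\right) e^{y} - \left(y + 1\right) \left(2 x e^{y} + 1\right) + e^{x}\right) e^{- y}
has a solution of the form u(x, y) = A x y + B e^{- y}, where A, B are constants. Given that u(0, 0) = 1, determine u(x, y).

Substitute the ansatz u = A x y + B e^{- y} into the left-hand side.
Derivatives of the ansatz:
  u_x = A y
  u_y = A x - B e^{- y}
  u_yy = B e^{- y}
Term by term:
  (y + 1)·u_x = A y^{2} + A y
  (y + 1)·u_y = A x y + A x - B y e^{- y} - B e^{- y}
  exp(x)·u_yy = B e^{x} e^{- y}
So the left-hand side equals
  A x y + A x + A y^{2} + A y - B y e^{- y} + B e^{x} e^{- y} - B e^{- y}
This must equal f(x, y) identically; expanded, f = - 2 x y - 2 x - 2 y^{2} - 2 y - y e^{- y} + e^{x} e^{- y} - e^{- y}.
Matching coefficients of the independent functions:
  [x, y, y^{2}, x y]:  A = -2
  [y e^{- y}, e^{- y}]:  - B = -1
  [e^{x} e^{- y}]:  B = 1
Solving: A = -2, B = 1.
Check against the point condition:
  u(0, 0) = 1  ⟹  B = 1  ✓
Hence u(x, y) = - 2 x y + e^{- y}.

Answer: u(x, y) = - 2 x y + e^{- y}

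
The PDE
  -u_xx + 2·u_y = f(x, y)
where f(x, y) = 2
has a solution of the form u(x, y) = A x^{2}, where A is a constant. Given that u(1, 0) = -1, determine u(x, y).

Substitute the ansatz u = A x^{2} into the left-hand side.
Derivatives of the ansatz:
  u_xx = 2 A
  u_y = 0
Term by term:
  -u_xx = - 2 A
  2·u_y = 0
So the left-hand side equals
  - 2 A
This must equal f(x, y) = 2 identically.
Matching coefficients of the independent functions:
  [constant term]:  - 2 A = 2
Solving: A = -1.
Check against the point condition:
  u(1, 0) = -1  ⟹  A = -1  ✓
Hence u(x, y) = - x^{2}.

Answer: u(x, y) = - x^{2}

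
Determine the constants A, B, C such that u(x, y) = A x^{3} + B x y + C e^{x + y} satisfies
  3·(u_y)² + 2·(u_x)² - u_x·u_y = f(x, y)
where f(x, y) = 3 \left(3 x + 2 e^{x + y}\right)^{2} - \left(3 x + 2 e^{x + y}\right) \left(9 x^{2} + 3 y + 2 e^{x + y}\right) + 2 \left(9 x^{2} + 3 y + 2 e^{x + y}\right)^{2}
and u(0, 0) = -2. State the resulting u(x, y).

Substitute the ansatz u = A x^{3} + B x y + C e^{x + y} into the left-hand side.
Derivatives of the ansatz:
  u_y = B x + C e^{x} e^{y}
  u_x = 3 A x^{2} + B y + C e^{x} e^{y}
Term by term:
  3·(u_y)² = 3 B^{2} x^{2} + 6 B C x e^{x} e^{y} + 3 C^{2} e^{2 x} e^{2 y}
  2·(u_x)² = 18 A^{2} x^{4} + 12 A B x^{2} y + 12 A C x^{2} e^{x} e^{y} + 2 B^{2} y^{2} + 4 B C y e^{x} e^{y} + 2 C^{2} e^{2 x} e^{2 y}
  -u_x·u_y = - 3 A B x^{3} - 3 A C x^{2} e^{x} e^{y} - B^{2} x y - B C x e^{x} e^{y} - B C y e^{x} e^{y} - C^{2} e^{2 x} e^{2 y}
So the left-hand side equals
  18 A^{2} x^{4} - 3 A B x^{3} + 12 A B x^{2} y + 9 A C x^{2} e^{x} e^{y} + 3 B^{2} x^{2} - B^{2} x y + 2 B^{2} y^{2} + 5 B C x e^{x} e^{y} + 3 B C y e^{x} e^{y} + 4 C^{2} e^{2 x} e^{2 y}
This must equal f(x, y) identically; expanded, f = 162 x^{4} - 27 x^{3} + 108 x^{2} y + 54 x^{2} e^{x} e^{y} + 27 x^{2} - 9 x y + 30 x e^{x} e^{y} + 18 y^{2} + 18 y e^{x} e^{y} + 16 e^{2 x} e^{2 y}.
Matching coefficients of the independent functions:
  [x^{2}]:  3 B^{2} = 27
  [x^{3}]:  - 3 A B = -27
  [x^{4}]:  18 A^{2} = 162
  [y^{2}]:  2 B^{2} = 18
  [x y]:  - B^{2} = -9
  [x^{2} y]:  12 A B = 108
  [e^{2 x} e^{2 y}]:  4 C^{2} = 16
  [x e^{x} e^{y}]:  5 B C = 30
  [x^{2} e^{x} e^{y}]:  9 A C = 54
  [y e^{x} e^{y}]:  3 B C = 18
These equations allow (A, B, C) = (-3, -3, -2) or (3, 3, 2).
Impose the point condition(s):
  u(0, 0) = -2  ⟹  C = -2
Only A = -3, B = -3, C = -2 satisfies everything.
Hence u(x, y) = - 3 x^{3} - 3 x y - 2 e^{x + y}.

Answer: u(x, y) = - 3 x^{3} - 3 x y - 2 e^{x + y}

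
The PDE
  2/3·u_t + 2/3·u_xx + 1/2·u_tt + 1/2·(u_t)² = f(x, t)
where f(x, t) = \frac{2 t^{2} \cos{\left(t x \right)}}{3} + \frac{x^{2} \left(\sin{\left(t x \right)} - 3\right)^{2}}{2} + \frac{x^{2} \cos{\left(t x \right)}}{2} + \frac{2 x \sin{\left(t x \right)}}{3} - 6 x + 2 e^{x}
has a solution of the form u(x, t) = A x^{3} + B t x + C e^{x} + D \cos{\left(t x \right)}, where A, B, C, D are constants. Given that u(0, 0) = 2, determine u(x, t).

Substitute the ansatz u = A x^{3} + B t x + C e^{x} + D \cos{\left(t x \right)} into the left-hand side.
Derivatives of the ansatz:
  u_t = B x - D x \sin{\left(t x \right)}
  u_xx = 6 A x + C e^{x} - D t^{2} \cos{\left(t x \right)}
  u_tt = - D x^{2} \cos{\left(t x \right)}
Term by term:
  2/3·u_t = \frac{2 B x}{3} - \frac{2 D x \sin{\left(t x \right)}}{3}
  2/3·u_xx = 4 A x + \frac{2 C e^{x}}{3} - \frac{2 D t^{2} \cos{\left(t x \right)}}{3}
  1/2·u_tt = - \frac{D x^{2} \cos{\left(t x \right)}}{2}
  1/2·(u_t)² = \frac{B^{2} x^{2}}{2} - B D x^{2} \sin{\left(t x \right)} + \frac{D^{2} x^{2} \sin^{2}{\left(t x \right)}}{2}
So the left-hand side equals
  4 A x + \frac{B^{2} x^{2}}{2} - B D x^{2} \sin{\left(t x \right)} + \frac{2 B x}{3} + \frac{2 C e^{x}}{3} + \frac{D^{2} x^{2} \sin^{2}{\left(t x \right)}}{2} - \frac{2 D t^{2} \cos{\left(t x \right)}}{3} - \frac{D x^{2} \cos{\left(t x \right)}}{2} - \frac{2 D x \sin{\left(t x \right)}}{3}
This must equal f(x, t) identically; expanded, f = \frac{2 t^{2} \cos{\left(t x \right)}}{3} + \frac{x^{2} \sin^{2}{\left(t x \right)}}{2} - 3 x^{2} \sin{\left(t x \right)} + \frac{x^{2} \cos{\left(t x \right)}}{2} + \frac{9 x^{2}}{2} + \frac{2 x \sin{\left(t x \right)}}{3} - 6 x + 2 e^{x}.
Matching coefficients of the independent functions:
  [x]:  4 A + \frac{2 B}{3} = -6
  [x^{2}]:  \frac{B^{2}}{2} = \frac{9}{2}
  [t^{2} \cos{\left(t x \right)}, x \sin{\left(t x \right)}]:  - \frac{2 D}{3} = \frac{2}{3}
  [x^{2} \sin{\left(t x \right)}]:  - B D = -3
  [x^{2} \sin^{2}{\left(t x \right)}]:  \frac{D^{2}}{2} = \frac{1}{2}
  [x^{2} \cos{\left(t x \right)}]:  - \frac{D}{2} = \frac{1}{2}
  [e^{x}]:  \frac{2 C}{3} = 2
Solving: A = -1, B = -3, C = 3, D = -1.
Check against the point condition:
  u(0, 0) = 2  ⟹  C + D = 2  ✓
Hence u(x, t) = - 3 t x - x^{3} + 3 e^{x} - \cos{\left(t x \right)}.

Answer: u(x, t) = - 3 t x - x^{3} + 3 e^{x} - \cos{\left(t x \right)}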